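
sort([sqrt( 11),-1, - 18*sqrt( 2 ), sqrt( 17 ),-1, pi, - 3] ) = [ - 18*sqrt(2),-3,  -  1, -1, pi, sqrt( 11), sqrt( 17 ) ] 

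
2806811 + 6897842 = 9704653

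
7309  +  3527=10836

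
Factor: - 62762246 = - 2^1*1093^1*28711^1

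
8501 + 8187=16688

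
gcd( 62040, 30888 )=264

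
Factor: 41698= 2^1*20849^1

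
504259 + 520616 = 1024875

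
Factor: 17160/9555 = 88/49 = 2^3*7^( - 2)*11^1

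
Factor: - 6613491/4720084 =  - 2^( - 2) * 3^1*17^( - 1) * 37^1*41^(  -  1 )*1693^(-1)*  59581^1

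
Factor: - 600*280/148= -42000/37=- 2^4*3^1*5^3 * 7^1 * 37^(-1)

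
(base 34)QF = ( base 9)1208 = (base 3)1020022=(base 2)1110000011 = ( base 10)899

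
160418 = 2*80209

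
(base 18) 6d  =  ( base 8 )171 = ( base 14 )89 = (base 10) 121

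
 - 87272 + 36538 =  - 50734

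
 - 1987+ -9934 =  - 11921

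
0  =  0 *78612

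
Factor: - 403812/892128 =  - 33651/74344 = - 2^( - 3)*3^2*3739^1  *  9293^(-1 ) 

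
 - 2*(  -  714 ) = 1428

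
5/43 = 5/43 = 0.12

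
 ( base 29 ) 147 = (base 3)1022201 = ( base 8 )1704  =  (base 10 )964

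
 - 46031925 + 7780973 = -38250952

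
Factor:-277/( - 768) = 2^(-8 )*3^(-1 ) * 277^1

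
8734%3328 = 2078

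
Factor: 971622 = 2^1*3^3*19^1*947^1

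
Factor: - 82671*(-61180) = 2^2*3^1*5^1*7^1*17^1*19^1*23^1*1621^1 = 5057811780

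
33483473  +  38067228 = 71550701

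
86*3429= 294894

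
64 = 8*8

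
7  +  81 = 88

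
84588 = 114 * 742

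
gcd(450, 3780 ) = 90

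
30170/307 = 30170/307 = 98.27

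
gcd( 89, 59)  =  1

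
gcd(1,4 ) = 1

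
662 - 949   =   - 287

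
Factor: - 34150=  - 2^1*5^2 * 683^1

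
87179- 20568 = 66611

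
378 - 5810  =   - 5432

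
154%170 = 154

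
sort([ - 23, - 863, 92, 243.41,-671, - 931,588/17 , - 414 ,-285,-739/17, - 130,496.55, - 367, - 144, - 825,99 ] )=[ - 931, - 863, - 825, - 671, - 414, - 367,  -  285,-144, - 130, - 739/17, - 23, 588/17, 92, 99, 243.41, 496.55 ]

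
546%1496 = 546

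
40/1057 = 40/1057 = 0.04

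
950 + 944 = 1894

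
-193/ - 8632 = 193/8632 = 0.02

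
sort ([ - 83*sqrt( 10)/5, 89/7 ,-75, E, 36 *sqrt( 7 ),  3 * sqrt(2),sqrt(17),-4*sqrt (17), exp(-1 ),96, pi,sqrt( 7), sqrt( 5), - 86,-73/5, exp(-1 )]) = [ - 86, - 75, - 83*sqrt( 10 )/5,-4* sqrt( 17 ), - 73/5 , exp( - 1), exp( - 1) , sqrt( 5),  sqrt( 7) , E , pi, sqrt( 17), 3*sqrt(2),89/7, 36*  sqrt(7), 96] 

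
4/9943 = 4/9943=0.00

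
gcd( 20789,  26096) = 1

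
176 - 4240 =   -  4064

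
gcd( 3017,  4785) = 1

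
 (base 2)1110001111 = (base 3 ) 1020202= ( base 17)32A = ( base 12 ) 63b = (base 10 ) 911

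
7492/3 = 7492/3=   2497.33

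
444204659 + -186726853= 257477806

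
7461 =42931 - 35470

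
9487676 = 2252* 4213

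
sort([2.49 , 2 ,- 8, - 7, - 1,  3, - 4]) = [ - 8, - 7, - 4,  -  1,2,2.49 , 3 ]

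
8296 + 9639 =17935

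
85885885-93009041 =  - 7123156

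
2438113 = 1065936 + 1372177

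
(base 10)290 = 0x122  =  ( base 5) 2130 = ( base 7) 563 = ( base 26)B4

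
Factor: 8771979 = 3^1*71^1*41183^1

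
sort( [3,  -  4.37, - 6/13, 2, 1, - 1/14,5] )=[ - 4.37, - 6/13,-1/14,1, 2, 3,5]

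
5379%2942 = 2437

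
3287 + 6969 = 10256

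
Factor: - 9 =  - 3^2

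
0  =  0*94933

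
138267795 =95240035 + 43027760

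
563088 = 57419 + 505669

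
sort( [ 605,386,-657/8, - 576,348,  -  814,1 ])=[  -  814 ,-576, - 657/8, 1, 348,386,605 ] 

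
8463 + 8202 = 16665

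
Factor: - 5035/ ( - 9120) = 2^( - 5 ) * 3^( - 1)*53^1 = 53/96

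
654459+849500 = 1503959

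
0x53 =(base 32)2J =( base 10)83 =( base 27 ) 32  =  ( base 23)3E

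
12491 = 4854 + 7637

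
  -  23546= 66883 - 90429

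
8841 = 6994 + 1847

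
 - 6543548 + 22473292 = 15929744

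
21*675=14175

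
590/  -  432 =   -  295/216 = -  1.37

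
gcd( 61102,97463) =1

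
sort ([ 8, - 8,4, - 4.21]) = [-8, - 4.21 , 4, 8 ]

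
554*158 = 87532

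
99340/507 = 99340/507= 195.94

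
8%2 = 0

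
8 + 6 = 14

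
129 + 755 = 884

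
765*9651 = 7383015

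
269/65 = 4 + 9/65=4.14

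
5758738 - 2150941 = 3607797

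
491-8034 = - 7543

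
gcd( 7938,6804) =1134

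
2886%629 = 370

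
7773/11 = 7773/11  =  706.64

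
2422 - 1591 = 831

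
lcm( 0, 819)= 0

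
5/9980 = 1/1996 = 0.00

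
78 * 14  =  1092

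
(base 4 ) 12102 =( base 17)16B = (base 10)402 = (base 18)146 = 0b110010010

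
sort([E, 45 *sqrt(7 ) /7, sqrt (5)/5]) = [ sqrt(5)/5 , E, 45 * sqrt( 7) /7]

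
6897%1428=1185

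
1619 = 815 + 804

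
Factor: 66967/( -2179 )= - 167^1*401^1*2179^( - 1 )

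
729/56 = 729/56 = 13.02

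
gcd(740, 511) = 1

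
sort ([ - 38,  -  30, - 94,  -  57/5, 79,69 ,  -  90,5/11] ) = [-94,-90, - 38, - 30, - 57/5,5/11,69, 79] 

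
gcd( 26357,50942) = 1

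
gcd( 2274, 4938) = 6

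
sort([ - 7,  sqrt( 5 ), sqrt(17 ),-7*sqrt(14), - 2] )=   [ - 7*sqrt( 14 ), - 7, - 2,sqrt( 5 ), sqrt(17 )]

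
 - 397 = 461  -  858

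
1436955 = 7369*195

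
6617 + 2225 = 8842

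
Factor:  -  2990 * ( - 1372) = 4102280 = 2^3*5^1*7^3*13^1 * 23^1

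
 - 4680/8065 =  - 1  +  677/1613  =  - 0.58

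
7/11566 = 7/11566 = 0.00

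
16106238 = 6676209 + 9430029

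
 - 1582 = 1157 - 2739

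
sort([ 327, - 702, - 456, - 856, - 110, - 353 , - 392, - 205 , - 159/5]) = [  -  856, - 702, - 456 , - 392, - 353, - 205 , - 110  , - 159/5 , 327]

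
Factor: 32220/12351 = 2^2*3^1 *5^1*23^( - 1 ) = 60/23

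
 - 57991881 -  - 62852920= 4861039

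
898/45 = 19 + 43/45= 19.96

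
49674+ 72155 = 121829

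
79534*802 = 63786268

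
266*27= 7182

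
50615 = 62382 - 11767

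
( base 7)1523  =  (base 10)605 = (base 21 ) 17H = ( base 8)1135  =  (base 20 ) 1A5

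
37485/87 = 12495/29 =430.86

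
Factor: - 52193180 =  - 2^2*5^1 *13^1*197^1 * 1019^1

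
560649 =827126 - 266477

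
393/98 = 4  +  1/98 = 4.01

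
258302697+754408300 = 1012710997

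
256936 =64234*4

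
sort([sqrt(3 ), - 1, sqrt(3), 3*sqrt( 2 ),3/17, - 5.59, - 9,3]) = [-9, - 5.59,-1,3/17,sqrt( 3), sqrt(3 ), 3, 3 * sqrt(2) ]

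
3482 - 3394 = 88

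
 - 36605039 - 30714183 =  - 67319222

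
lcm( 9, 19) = 171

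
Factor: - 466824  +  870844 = 404020  =  2^2*5^1*20201^1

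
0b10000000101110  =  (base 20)10BI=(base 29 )9n2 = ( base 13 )3999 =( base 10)8238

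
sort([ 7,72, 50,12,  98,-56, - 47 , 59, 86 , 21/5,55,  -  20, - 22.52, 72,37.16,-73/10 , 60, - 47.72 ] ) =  [  -  56, - 47.72,-47,-22.52,  -  20, - 73/10, 21/5, 7,  12,37.16,50,55, 59, 60,72 , 72, 86 , 98 ] 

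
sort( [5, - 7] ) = [-7,5]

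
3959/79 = 3959/79 = 50.11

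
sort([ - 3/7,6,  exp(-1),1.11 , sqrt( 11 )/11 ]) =[ - 3/7, sqrt ( 11)/11, exp( - 1),1.11, 6 ] 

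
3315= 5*663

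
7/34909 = 1/4987 = 0.00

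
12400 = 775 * 16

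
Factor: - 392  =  -2^3*7^2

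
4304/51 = 84+20/51 = 84.39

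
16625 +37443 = 54068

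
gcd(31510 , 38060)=10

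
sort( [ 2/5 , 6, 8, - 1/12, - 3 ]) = [ - 3,  -  1/12, 2/5, 6,8 ] 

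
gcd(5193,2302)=1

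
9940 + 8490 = 18430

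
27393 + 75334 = 102727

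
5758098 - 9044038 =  - 3285940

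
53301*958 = 51062358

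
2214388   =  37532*59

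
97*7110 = 689670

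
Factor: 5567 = 19^1*293^1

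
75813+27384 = 103197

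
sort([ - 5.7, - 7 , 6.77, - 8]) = [ - 8, - 7,-5.7, 6.77] 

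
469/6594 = 67/942 = 0.07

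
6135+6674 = 12809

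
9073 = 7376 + 1697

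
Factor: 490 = 2^1 * 5^1 *7^2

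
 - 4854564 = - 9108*533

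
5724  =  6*954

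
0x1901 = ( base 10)6401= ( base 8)14401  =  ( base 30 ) 73B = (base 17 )1529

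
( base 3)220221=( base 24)141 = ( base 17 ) 25a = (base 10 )673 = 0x2A1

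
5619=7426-1807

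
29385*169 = 4966065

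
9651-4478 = 5173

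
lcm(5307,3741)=228201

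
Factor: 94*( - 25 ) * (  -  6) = 14100 = 2^2*3^1*5^2*47^1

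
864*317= 273888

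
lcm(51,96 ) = 1632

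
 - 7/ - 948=7/948 = 0.01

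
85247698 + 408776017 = 494023715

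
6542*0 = 0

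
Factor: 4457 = 4457^1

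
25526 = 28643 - 3117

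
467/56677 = 467/56677 = 0.01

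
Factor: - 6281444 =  -2^2 *13^1*113^1 * 1069^1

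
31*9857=305567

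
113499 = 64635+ 48864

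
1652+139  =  1791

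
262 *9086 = 2380532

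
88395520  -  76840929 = 11554591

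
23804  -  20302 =3502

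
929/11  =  84 + 5/11 = 84.45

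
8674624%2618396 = 819436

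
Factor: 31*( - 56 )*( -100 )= 2^5*5^2*7^1*31^1 = 173600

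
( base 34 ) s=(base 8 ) 34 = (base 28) 10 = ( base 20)18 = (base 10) 28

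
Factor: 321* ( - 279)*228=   -  20419452= - 2^2*3^4*19^1*31^1*107^1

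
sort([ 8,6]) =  [6,8]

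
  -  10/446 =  - 5/223=- 0.02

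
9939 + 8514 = 18453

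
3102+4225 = 7327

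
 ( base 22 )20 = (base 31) 1D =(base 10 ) 44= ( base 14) 32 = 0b101100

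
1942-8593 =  - 6651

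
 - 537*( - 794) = 426378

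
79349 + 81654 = 161003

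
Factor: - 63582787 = - 23^1*2764469^1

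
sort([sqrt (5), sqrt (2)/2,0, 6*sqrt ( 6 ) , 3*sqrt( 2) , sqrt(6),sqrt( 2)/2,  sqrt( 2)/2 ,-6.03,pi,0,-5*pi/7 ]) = [ - 6.03, - 5*pi/7, 0,0, sqrt(2 )/2 , sqrt( 2)/2, sqrt ( 2 )/2, sqrt( 5 ),sqrt( 6), pi , 3*sqrt( 2) , 6*sqrt( 6 ) ]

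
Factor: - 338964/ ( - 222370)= 282/185 = 2^1 * 3^1*5^(-1 )*37^( - 1 )*47^1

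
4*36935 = 147740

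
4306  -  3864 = 442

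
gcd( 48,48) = 48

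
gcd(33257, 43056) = 1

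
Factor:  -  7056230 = -2^1*5^1 * 151^1*4673^1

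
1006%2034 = 1006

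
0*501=0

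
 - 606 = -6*101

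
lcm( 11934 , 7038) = 274482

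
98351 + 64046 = 162397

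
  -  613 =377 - 990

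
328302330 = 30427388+297874942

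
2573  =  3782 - 1209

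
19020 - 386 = 18634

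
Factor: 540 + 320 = 2^2*5^1*43^1 = 860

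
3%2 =1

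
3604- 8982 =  - 5378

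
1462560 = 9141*160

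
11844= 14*846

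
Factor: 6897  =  3^1*11^2*19^1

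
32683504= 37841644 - 5158140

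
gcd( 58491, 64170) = 9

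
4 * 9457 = 37828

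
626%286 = 54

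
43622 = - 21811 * ( - 2)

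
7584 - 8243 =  - 659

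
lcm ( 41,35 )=1435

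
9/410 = 9/410  =  0.02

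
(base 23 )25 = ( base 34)1H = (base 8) 63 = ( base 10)51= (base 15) 36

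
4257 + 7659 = 11916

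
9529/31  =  9529/31  =  307.39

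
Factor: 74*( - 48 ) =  - 2^5*3^1*37^1  =  - 3552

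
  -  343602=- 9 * 38178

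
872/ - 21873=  - 872/21873 = - 0.04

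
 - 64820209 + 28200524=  - 36619685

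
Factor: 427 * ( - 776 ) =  - 2^3*7^1*61^1  *97^1=- 331352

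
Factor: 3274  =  2^1*1637^1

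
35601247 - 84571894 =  - 48970647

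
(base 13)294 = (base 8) 713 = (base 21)10i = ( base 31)ep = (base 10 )459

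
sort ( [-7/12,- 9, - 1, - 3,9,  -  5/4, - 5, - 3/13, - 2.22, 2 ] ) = [  -  9, - 5, - 3,-2.22, - 5/4 ,-1,-7/12, - 3/13,  2, 9] 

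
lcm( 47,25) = 1175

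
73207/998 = 73 + 353/998=73.35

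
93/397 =93/397 = 0.23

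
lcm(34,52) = 884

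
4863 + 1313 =6176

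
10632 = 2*5316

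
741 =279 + 462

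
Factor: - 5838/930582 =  - 3^ (-2)*7^1*19^( - 1)*139^1*907^( - 1) = - 973/155097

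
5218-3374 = 1844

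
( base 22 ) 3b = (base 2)1001101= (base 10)77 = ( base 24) 35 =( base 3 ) 2212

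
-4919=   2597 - 7516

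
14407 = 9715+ 4692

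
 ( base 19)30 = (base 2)111001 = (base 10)57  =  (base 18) 33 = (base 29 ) 1s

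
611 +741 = 1352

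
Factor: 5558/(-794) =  -7^1= - 7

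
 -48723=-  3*16241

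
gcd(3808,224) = 224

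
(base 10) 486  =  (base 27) I0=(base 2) 111100110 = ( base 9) 600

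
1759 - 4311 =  - 2552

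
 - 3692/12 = -308  +  1/3 = - 307.67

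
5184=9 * 576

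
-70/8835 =-1 + 1753/1767= - 0.01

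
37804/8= 9451/2 = 4725.50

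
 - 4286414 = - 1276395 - 3010019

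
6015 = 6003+12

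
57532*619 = 35612308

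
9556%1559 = 202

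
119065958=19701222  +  99364736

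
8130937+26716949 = 34847886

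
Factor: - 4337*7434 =  -  32241258 =- 2^1*3^2*7^1*59^1*4337^1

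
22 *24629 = 541838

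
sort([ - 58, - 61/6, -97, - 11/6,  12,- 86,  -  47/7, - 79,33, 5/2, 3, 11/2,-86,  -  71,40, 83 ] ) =[-97, - 86, - 86, - 79, - 71,-58, - 61/6,- 47/7,  -  11/6,  5/2,3, 11/2 , 12, 33,  40, 83] 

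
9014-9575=-561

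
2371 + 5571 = 7942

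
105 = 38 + 67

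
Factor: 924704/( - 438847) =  - 2^5*11^1*37^1*71^1*438847^(-1) 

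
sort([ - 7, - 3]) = [ - 7, - 3]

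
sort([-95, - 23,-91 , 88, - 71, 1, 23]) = [ - 95, - 91, - 71, -23, 1, 23 , 88]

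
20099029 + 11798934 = 31897963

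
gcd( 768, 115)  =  1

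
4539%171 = 93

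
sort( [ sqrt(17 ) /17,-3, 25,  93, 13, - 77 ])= [ - 77, - 3,sqrt(17)/17,13,25,93 ] 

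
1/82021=1/82021 = 0.00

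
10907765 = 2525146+8382619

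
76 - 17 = 59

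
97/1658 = 97/1658 =0.06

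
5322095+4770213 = 10092308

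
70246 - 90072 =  - 19826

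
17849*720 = 12851280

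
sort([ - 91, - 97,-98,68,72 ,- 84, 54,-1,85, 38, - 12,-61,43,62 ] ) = [  -  98,-97,-91, -84, - 61, - 12,-1,38,43, 54, 62,68,72,85]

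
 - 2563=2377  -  4940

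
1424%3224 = 1424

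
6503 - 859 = 5644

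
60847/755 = 60847/755 = 80.59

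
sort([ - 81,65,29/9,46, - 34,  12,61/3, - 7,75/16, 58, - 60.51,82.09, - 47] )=[- 81, - 60.51, - 47,  -  34, - 7,29/9,75/16, 12,61/3, 46,58,65 , 82.09]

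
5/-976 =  - 1 + 971/976=   - 0.01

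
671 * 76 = 50996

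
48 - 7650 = -7602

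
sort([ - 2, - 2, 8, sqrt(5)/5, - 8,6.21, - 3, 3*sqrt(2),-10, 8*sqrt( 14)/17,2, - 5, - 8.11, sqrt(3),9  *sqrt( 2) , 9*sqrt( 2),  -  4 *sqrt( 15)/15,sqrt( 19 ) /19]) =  [ - 10, - 8.11, - 8, - 5, - 3 , - 2,- 2, - 4* sqrt( 15 )/15,sqrt(19)/19, sqrt( 5)/5,  sqrt( 3 ), 8 * sqrt(14 )/17 , 2, 3*sqrt( 2 ) , 6.21,8, 9 * sqrt( 2), 9*sqrt( 2) ]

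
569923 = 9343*61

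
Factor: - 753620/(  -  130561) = 2^2*5^1*7^2*137^( -1) * 769^1 * 953^( - 1) 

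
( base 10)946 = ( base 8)1662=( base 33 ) sm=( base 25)1CL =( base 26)1AA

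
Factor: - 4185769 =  - 7^1*597967^1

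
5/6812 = 5/6812 = 0.00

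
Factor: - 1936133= -1936133^1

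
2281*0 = 0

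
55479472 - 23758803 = 31720669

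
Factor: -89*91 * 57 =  - 461643 = - 3^1*7^1 * 13^1 * 19^1*89^1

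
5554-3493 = 2061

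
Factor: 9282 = 2^1*3^1* 7^1*13^1*17^1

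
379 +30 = 409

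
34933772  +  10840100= 45773872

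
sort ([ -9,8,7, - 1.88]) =[-9,  -  1.88,7,  8]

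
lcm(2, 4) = 4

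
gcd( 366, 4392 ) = 366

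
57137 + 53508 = 110645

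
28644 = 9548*3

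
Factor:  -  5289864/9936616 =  - 661233/1242077 = - 3^1*31^ (-1)*103^( - 1)* 389^(  -  1 )*220411^1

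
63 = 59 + 4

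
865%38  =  29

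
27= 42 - 15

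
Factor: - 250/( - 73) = 2^1  *  5^3*73^( - 1) 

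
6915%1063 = 537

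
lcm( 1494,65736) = 65736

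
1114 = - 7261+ 8375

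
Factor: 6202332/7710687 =2^2*3^4*347^( - 1 ) * 709^1*823^( - 1)  =  229716/285581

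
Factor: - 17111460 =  - 2^2* 3^1*5^1 * 285191^1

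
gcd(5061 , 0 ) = 5061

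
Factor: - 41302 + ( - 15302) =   -  56604 = -  2^2 * 3^1 * 53^1*89^1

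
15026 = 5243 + 9783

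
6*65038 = 390228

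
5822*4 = 23288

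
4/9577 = 4/9577= 0.00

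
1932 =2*966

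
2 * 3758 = 7516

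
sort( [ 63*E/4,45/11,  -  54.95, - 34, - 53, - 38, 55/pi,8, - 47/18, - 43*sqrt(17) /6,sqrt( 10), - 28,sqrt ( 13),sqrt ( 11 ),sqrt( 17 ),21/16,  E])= [ -54.95, -53, - 38, - 34, - 43*sqrt ( 17 )/6, - 28, - 47/18,21/16,E,sqrt( 10), sqrt( 11 ), sqrt( 13), 45/11,sqrt( 17) , 8,55/pi, 63*E/4] 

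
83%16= 3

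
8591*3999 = 34355409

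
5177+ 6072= 11249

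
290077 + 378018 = 668095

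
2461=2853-392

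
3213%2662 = 551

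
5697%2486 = 725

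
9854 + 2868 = 12722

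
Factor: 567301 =7^1*81043^1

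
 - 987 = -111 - 876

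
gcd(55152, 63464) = 8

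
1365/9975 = 13/95 = 0.14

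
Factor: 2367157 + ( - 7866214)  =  - 5499057= -3^1*1833019^1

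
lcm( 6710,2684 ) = 13420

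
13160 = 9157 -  - 4003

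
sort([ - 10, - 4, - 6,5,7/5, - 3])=[ - 10, - 6, - 4,-3, 7/5, 5 ] 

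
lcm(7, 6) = 42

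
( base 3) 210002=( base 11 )478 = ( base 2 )1000111001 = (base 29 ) JI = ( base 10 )569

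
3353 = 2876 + 477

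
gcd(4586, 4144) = 2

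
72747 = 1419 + 71328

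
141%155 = 141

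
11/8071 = 11/8071= 0.00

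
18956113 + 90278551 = 109234664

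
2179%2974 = 2179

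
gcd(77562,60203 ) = 1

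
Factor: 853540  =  2^2*5^1*42677^1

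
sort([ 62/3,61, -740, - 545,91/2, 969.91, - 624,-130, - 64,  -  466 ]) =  [ - 740, - 624, - 545, - 466, - 130,  -  64,62/3,91/2 , 61,969.91]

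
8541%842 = 121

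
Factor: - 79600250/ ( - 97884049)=2^1*5^3*31^1*101^( - 1) *863^( - 1) * 1123^( - 1 )*10271^1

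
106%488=106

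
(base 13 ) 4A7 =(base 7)2241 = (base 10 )813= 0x32d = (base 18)293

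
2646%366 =84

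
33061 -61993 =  - 28932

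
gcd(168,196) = 28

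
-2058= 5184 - 7242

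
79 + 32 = 111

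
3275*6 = 19650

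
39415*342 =13479930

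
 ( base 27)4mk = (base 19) 9ef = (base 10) 3530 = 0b110111001010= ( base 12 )2062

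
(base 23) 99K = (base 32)4rs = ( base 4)1031330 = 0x137c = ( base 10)4988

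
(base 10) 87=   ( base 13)69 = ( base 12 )73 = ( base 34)2j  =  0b1010111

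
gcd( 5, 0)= 5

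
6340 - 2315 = 4025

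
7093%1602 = 685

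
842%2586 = 842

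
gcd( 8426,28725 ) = 383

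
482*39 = 18798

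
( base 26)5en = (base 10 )3767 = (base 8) 7267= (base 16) EB7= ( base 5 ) 110032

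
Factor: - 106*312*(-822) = 27185184 = 2^5*3^2*13^1*53^1*137^1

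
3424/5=3424/5 =684.80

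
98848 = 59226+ 39622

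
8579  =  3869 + 4710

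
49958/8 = 24979/4=6244.75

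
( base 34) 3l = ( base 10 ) 123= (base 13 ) 96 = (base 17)74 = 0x7b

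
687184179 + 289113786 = 976297965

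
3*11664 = 34992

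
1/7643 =1/7643 =0.00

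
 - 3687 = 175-3862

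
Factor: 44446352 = 2^4*59^1*197^1*239^1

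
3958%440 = 438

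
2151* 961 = 2067111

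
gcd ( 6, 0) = 6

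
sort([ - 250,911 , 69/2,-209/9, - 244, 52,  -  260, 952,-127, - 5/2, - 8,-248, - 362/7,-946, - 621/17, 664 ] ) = [ - 946, - 260, - 250,-248,-244,-127,-362/7,-621/17,-209/9, - 8, - 5/2,  69/2,52, 664,  911, 952 ] 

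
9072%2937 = 261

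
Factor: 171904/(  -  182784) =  - 79/84 = - 2^( - 2)* 3^(-1)*7^( - 1)*79^1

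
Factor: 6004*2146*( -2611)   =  -33641648824 = -2^3*7^1*19^1*29^1*37^1*79^1*373^1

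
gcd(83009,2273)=1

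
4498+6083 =10581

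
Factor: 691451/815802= 2^( - 1)*3^( - 1 )*13^( - 1)*10459^ ( - 1 )*691451^1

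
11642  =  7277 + 4365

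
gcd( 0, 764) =764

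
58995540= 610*96714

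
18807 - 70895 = -52088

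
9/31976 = 9/31976 = 0.00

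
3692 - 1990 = 1702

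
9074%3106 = 2862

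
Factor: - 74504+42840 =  - 2^4 * 1979^1 = -31664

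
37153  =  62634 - 25481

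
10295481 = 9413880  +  881601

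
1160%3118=1160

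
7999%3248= 1503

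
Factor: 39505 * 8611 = 340177555 =5^1*79^1 * 109^1 * 7901^1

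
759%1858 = 759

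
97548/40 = 2438 + 7/10 = 2438.70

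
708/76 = 177/19 = 9.32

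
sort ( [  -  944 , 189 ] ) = [ - 944 , 189]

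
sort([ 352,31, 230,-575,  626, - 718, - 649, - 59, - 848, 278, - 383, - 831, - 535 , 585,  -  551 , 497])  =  [ - 848, - 831, - 718, - 649, -575, - 551,  -  535, - 383, - 59,31, 230, 278,352,  497, 585, 626]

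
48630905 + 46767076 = 95397981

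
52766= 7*7538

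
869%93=32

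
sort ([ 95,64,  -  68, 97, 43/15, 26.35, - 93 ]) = [-93,  -  68,43/15,26.35,64,95,97 ] 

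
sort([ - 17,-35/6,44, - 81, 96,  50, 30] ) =[ - 81, - 17, -35/6,30, 44, 50, 96]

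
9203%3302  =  2599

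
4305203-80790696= - 76485493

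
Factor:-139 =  - 139^1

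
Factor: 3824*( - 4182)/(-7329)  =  2^5*7^ (  -  1) * 17^1*41^1*239^1*349^( - 1 )  =  5330656/2443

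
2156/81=26 + 50/81= 26.62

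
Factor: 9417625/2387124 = 2^ (  -  2 )*3^(  -  3)*5^3*7^1*23^(-1)*31^( - 2) * 47^1*229^1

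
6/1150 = 3/575 = 0.01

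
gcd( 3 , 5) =1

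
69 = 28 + 41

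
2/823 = 2/823 = 0.00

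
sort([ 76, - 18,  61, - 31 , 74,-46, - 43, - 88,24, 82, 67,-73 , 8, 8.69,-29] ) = [ - 88, - 73,- 46,-43, - 31,-29, -18, 8,8.69,24,  61,67, 74, 76,82 ]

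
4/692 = 1/173 = 0.01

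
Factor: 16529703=3^1*89^1*61909^1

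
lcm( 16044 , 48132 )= 48132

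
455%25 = 5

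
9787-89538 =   -  79751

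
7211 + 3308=10519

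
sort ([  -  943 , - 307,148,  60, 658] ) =[-943,-307,60, 148,658]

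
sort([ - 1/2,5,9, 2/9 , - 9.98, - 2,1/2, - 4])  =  [-9.98, - 4, - 2,-1/2 , 2/9,1/2, 5,9] 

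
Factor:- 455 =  - 5^1*7^1*13^1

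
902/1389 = 902/1389 =0.65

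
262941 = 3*87647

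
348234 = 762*457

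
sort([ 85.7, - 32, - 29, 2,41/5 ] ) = [-32,- 29,2,41/5, 85.7]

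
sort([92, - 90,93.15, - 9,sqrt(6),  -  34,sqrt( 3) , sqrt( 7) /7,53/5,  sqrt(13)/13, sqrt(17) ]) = [ - 90,-34, -9,sqrt( 13)/13,sqrt(7) /7,sqrt ( 3 ),sqrt( 6), sqrt(17), 53/5, 92, 93.15 ]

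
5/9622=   5/9622 = 0.00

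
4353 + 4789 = 9142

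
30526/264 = 15263/132 = 115.63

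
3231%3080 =151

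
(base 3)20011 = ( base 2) 10100110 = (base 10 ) 166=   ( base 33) 51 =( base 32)56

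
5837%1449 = 41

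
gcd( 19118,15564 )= 2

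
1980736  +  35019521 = 37000257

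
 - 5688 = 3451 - 9139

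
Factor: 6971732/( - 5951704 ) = -1742933/1487926 = -  2^(-1)*11^( - 1 )*47^( - 1)*1237^1*1409^1*1439^( - 1)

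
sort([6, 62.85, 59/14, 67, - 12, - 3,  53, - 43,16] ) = [ - 43, - 12, - 3, 59/14,6,16, 53,62.85,67]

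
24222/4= 12111/2  =  6055.50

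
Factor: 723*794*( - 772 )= - 2^3*3^1*193^1*241^1*397^1=- 443175864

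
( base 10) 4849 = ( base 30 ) 5BJ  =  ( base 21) akj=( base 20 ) c29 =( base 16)12f1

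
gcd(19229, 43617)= 469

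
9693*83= 804519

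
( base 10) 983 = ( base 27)19B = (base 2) 1111010111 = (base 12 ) 69B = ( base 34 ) SV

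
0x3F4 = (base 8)1764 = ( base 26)1co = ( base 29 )15Q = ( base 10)1012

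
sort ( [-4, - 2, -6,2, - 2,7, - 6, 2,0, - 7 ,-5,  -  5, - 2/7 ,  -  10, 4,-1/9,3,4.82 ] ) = [  -  10,-7, - 6, - 6, - 5,-5, -4, -2 ,-2,  -  2/7, - 1/9, 0, 2,  2, 3,4,4.82,7 ] 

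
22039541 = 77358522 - 55318981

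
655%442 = 213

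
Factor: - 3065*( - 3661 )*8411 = 94379536615 = 5^1*7^1 * 13^1*523^1*613^1*647^1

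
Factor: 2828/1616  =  7/4 = 2^( - 2 )*7^1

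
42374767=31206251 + 11168516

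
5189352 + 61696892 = 66886244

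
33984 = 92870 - 58886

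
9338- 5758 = 3580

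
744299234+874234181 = 1618533415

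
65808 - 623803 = -557995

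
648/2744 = 81/343 = 0.24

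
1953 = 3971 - 2018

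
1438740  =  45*31972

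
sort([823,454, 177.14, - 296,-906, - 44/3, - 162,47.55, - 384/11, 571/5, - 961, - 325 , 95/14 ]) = [ - 961,  -  906, - 325,- 296, - 162 , - 384/11,  -  44/3 , 95/14, 47.55,571/5,  177.14,454,823 ]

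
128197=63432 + 64765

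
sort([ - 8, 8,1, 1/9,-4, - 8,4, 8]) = [  -  8, -8,-4,1/9,1, 4,8, 8]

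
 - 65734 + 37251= - 28483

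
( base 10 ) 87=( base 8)127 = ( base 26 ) 39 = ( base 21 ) 43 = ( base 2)1010111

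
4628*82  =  379496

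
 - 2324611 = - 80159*29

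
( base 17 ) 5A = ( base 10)95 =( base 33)2T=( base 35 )2p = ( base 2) 1011111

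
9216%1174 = 998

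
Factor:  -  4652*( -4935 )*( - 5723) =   -  2^2*3^1 * 5^1 * 7^1 *47^1*59^1*97^1 * 1163^1 = -131386459260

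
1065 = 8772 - 7707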